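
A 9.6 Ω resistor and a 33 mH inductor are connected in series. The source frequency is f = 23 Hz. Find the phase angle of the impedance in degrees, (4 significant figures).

26.42°

ω = 2πf = 144.5 rad/s
X_L = ωL = 4.769 Ω
Z = 9.600 + j4.769 Ω
|Z| = √(9.600² + 4.769²) = 10.72 Ω
∠Z = arctan(4.769/9.600) = 26.42°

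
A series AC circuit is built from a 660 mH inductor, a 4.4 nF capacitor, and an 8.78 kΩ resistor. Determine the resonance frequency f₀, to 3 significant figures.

2.95 kHz

ω₀ = 1/√(LC) = 1/√(0.66 × 4.4e-09) = 18560 rad/s
f₀ = ω₀/(2π) = 2.95 kHz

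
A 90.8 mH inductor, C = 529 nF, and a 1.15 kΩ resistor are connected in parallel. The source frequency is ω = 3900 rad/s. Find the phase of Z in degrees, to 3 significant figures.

X_L = ωL = 354 Ω
X_C = 1/(ωC) = 485 Ω
Parallel: admittances add. Y = 1/R + 1/(jωL) + jωC
Y = (0.000870 − j0.000761) S
|Y| = 0.00116 S → |Z| = 1/|Y| = 865 Ω, ∠Z = −∠Y = 41.2°

41.2°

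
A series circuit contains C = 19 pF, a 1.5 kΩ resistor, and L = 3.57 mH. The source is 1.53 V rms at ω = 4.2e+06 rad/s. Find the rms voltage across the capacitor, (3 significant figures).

6.65 V

X_L = ωL = 15000 Ω
X_C = 1/(ωC) = 12500 Ω
Net reactance X = X_L − X_C = 2460 Ω
Z = 1500 + j2460 Ω
|Z| = √(1500² + 2460²) = 2880 Ω
I = V/|Z| = 531 μA
V_C = I·|Z_C| = 0.000531 × 12500 = 6.65 V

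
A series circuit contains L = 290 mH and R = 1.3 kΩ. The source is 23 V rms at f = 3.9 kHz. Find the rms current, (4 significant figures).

ω = 2πf = 24500 rad/s
X_L = ωL = 7106 Ω
Z = 1300 + j7106 Ω
|Z| = √(1300² + 7106²) = 7224 Ω
I = V/|Z| = 23/7224 = 3.184 mA

3.184 mA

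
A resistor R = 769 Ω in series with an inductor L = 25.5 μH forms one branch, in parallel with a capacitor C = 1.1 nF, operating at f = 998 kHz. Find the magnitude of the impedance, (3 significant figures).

148 Ω

ω = 2πf = 6.271e+06 rad/s
X_L = ωL = 160 Ω
X_C = 1/(ωC) = 145 Ω
Branch 1 (R+jX_L): Z₁ = 769 + j160 Ω, |Z₁| = 785 Ω
Branch 2 (−jX_C): Z₂ = −j145 Ω
Parallel: Z = Z₁Z₂/(Z₁+Z₂), |Z| = 148 Ω, ∠Z = -79.4°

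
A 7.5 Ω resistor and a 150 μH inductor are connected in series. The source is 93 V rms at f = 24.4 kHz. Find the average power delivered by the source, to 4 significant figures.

110.9 W

ω = 2πf = 153300 rad/s
X_L = ωL = 23.00 Ω
Z = 7.500 + j23.00 Ω
|Z| = √(7.500² + 23.00²) = 24.19 Ω
∠Z = arctan(23.00/7.500) = 71.94°
I = V/|Z| = 3.845 A
P = VI cos φ = 93 × 3.845 × cos(71.94°) = 110.9 W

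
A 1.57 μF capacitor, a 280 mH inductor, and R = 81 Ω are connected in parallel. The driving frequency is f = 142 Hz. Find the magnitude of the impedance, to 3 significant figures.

79.3 Ω

ω = 2πf = 892.2 rad/s
X_L = ωL = 250 Ω
X_C = 1/(ωC) = 714 Ω
Parallel: admittances add. Y = 1/R + 1/(jωL) + jωC
Y = (0.0123 − j0.00260) S
|Y| = 0.0126 S → |Z| = 1/|Y| = 79.3 Ω, ∠Z = −∠Y = 11.9°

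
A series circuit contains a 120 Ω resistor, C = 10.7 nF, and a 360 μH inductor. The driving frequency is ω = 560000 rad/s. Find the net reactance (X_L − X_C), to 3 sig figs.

34.7 Ω

X_L = ωL = 202 Ω
X_C = 1/(ωC) = 167 Ω
X = 202 − 167 = 34.7 Ω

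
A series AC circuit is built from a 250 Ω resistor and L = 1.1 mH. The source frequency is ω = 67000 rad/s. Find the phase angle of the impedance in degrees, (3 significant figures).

16.4°

X_L = ωL = 73.7 Ω
Z = 250 + j73.7 Ω
|Z| = √(250² + 73.7²) = 261 Ω
∠Z = arctan(73.7/250) = 16.4°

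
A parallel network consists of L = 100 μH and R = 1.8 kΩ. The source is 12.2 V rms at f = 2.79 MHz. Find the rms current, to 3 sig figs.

9.71 mA

ω = 2πf = 1.753e+07 rad/s
X_L = ωL = 1750 Ω
Parallel: admittances add. Y = 1/R + 1/(jωL)
Y = (0.000556 − j0.000570) S
|Y| = 0.000796 S → |Z| = 1/|Y| = 1260 Ω, ∠Z = −∠Y = 45.8°
I = V/|Z| = 12.2/1260 = 9.71 mA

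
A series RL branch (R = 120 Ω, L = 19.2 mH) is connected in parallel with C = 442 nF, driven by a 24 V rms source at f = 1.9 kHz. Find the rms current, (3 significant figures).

ω = 2πf = 11940 rad/s
X_L = ωL = 229 Ω
X_C = 1/(ωC) = 190 Ω
Branch 1 (R+jX_L): Z₁ = 120 + j229 Ω, |Z₁| = 259 Ω
Branch 2 (−jX_C): Z₂ = −j190 Ω
Parallel: Z = Z₁Z₂/(Z₁+Z₂), |Z| = 388 Ω, ∠Z = -45.9°
I = V/|Z| = 24/388 = 61.9 mA

61.9 mA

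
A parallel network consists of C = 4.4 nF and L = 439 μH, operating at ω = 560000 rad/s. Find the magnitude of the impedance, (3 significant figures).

X_L = ωL = 246 Ω
X_C = 1/(ωC) = 406 Ω
Parallel: admittances add. Y = 1/(jωL) + jωC
Y = (0 − j0.00160) S
|Y| = 0.00160 S → |Z| = 1/|Y| = 624 Ω, ∠Z = −∠Y = 90.0°

624 Ω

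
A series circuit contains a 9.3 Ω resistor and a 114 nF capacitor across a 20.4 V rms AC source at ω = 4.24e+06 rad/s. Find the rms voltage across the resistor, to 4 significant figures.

X_C = 1/(ωC) = 2.069 Ω
Z = 9.300 − j2.069 Ω
|Z| = √(9.300² + 2.069²) = 9.527 Ω
I = V/|Z| = 2.141 A
V_R = I·|Z_R| = 2.141 × 9.300 = 19.91 V

19.91 V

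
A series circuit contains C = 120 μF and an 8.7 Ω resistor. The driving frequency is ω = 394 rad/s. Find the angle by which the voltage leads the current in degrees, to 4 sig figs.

X_C = 1/(ωC) = 21.15 Ω
Z = 8.700 − j21.15 Ω
|Z| = √(8.700² + 21.15²) = 22.87 Ω
∠Z = arctan(-21.15/8.700) = -67.64°

-67.64°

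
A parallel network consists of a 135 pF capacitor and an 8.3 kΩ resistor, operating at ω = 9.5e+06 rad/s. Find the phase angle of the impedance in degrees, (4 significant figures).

X_C = 1/(ωC) = 779.7 Ω
Parallel: admittances add. Y = 1/R + jωC
Y = (0.0001205 + j0.001283) S
|Y| = 0.001288 S → |Z| = 1/|Y| = 776.3 Ω, ∠Z = −∠Y = -84.63°

-84.63°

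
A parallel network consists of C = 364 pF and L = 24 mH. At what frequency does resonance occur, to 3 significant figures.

53.8 kHz

ω₀ = 1/√(LC) = 1/√(0.024 × 3.64e-10) = 338300 rad/s
f₀ = ω₀/(2π) = 53.8 kHz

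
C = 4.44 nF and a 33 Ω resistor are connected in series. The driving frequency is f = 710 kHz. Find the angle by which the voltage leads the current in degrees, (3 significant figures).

ω = 2πf = 4.461e+06 rad/s
X_C = 1/(ωC) = 50.5 Ω
Z = 33.0 − j50.5 Ω
|Z| = √(33.0² + 50.5²) = 60.3 Ω
∠Z = arctan(-50.5/33.0) = -56.8°

-56.8°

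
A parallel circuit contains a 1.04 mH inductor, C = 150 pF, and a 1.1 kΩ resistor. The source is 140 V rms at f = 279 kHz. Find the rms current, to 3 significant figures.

ω = 2πf = 1.753e+06 rad/s
X_L = ωL = 1820 Ω
X_C = 1/(ωC) = 3800 Ω
Parallel: admittances add. Y = 1/R + 1/(jωL) + jωC
Y = (0.000909 − j0.000286) S
|Y| = 0.000953 S → |Z| = 1/|Y| = 1050 Ω, ∠Z = −∠Y = 17.4°
I = V/|Z| = 140/1050 = 133 mA

133 mA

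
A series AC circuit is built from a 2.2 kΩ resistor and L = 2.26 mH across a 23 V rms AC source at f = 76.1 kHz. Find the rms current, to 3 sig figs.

9.38 mA

ω = 2πf = 478200 rad/s
X_L = ωL = 1080 Ω
Z = 2200 + j1080 Ω
|Z| = √(2200² + 1080²) = 2450 Ω
I = V/|Z| = 23/2450 = 9.38 mA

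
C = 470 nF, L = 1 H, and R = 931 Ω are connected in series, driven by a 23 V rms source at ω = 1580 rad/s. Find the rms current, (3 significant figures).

X_L = ωL = 1580 Ω
X_C = 1/(ωC) = 1350 Ω
Net reactance X = X_L − X_C = 233 Ω
Z = 931 + j233 Ω
|Z| = √(931² + 233²) = 960 Ω
I = V/|Z| = 23/960 = 24.0 mA

24.0 mA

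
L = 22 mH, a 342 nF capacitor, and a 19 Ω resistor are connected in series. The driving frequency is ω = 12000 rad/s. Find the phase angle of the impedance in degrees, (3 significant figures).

46.9°

X_L = ωL = 264 Ω
X_C = 1/(ωC) = 244 Ω
Net reactance X = X_L − X_C = 20.3 Ω
Z = 19.0 + j20.3 Ω
|Z| = √(19.0² + 20.3²) = 27.8 Ω
∠Z = arctan(20.3/19.0) = 46.9°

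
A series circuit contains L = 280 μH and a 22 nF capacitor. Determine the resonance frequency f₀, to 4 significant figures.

ω₀ = 1/√(LC) = 1/√(0.00028 × 2.2e-08) = 402900 rad/s
f₀ = ω₀/(2π) = 64.13 kHz

64.13 kHz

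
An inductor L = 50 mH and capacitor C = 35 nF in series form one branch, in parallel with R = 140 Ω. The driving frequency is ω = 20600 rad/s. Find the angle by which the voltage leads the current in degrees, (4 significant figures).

-21.42°

X_L = ωL = 1030 Ω
X_C = 1/(ωC) = 1387 Ω
Branch 1: Z₁ = R = 140.0 Ω
Branch 2 (series LC): Z₂ = j(X_L − X_C) = −j357.0 Ω
Parallel: Z = Z₁Z₂/(Z₁+Z₂), |Z| = 130.3 Ω, ∠Z = -21.42°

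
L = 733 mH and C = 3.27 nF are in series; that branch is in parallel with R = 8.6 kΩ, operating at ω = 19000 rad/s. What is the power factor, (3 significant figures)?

X_L = ωL = 13900 Ω
X_C = 1/(ωC) = 16100 Ω
Branch 1: Z₁ = R = 8600 Ω
Branch 2 (series LC): Z₂ = j(X_L − X_C) = −j2170 Ω
Parallel: Z = Z₁Z₂/(Z₁+Z₂), |Z| = 2100 Ω, ∠Z = -75.8°
cos φ = cos(-75.8°) = 0.244

0.244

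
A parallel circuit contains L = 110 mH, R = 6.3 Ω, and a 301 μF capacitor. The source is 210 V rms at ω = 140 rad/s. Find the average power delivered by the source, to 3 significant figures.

X_L = ωL = 15.4 Ω
X_C = 1/(ωC) = 23.7 Ω
Parallel: admittances add. Y = 1/R + 1/(jωL) + jωC
Y = (0.159 − j0.0228) S
|Y| = 0.160 S → |Z| = 1/|Y| = 6.24 Ω, ∠Z = −∠Y = 8.17°
I = V/|Z| = 33.7 A
P = VI cos φ = 210 × 33.7 × cos(8.17°) = 7.00 kW

7.00 kW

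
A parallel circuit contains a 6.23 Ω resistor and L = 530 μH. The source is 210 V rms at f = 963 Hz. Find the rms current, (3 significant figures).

ω = 2πf = 6051 rad/s
X_L = ωL = 3.21 Ω
Parallel: admittances add. Y = 1/R + 1/(jωL)
Y = (0.161 − j0.312) S
|Y| = 0.351 S → |Z| = 1/|Y| = 2.85 Ω, ∠Z = −∠Y = 62.8°
I = V/|Z| = 210/2.85 = 73.7 A

73.7 A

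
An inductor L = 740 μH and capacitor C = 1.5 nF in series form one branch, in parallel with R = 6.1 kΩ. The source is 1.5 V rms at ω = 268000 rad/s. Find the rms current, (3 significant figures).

X_L = ωL = 198 Ω
X_C = 1/(ωC) = 2490 Ω
Branch 1: Z₁ = R = 6100 Ω
Branch 2 (series LC): Z₂ = j(X_L − X_C) = −j2290 Ω
Parallel: Z = Z₁Z₂/(Z₁+Z₂), |Z| = 2140 Ω, ∠Z = -69.4°
I = V/|Z| = 1.5/2140 = 700 μA

700 μA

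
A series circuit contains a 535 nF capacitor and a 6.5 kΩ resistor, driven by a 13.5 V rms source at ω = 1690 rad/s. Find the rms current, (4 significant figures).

2.047 mA

X_C = 1/(ωC) = 1106 Ω
Z = 6500 − j1106 Ω
|Z| = √(6500² + 1106²) = 6593 Ω
I = V/|Z| = 13.5/6593 = 2.047 mA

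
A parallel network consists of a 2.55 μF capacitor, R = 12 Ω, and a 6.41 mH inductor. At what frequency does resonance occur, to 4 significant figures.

1.245 kHz

ω₀ = 1/√(LC) = 1/√(0.00641 × 2.55e-06) = 7822 rad/s
f₀ = ω₀/(2π) = 1.245 kHz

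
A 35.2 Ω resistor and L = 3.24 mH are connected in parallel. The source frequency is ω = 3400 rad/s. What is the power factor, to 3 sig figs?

X_L = ωL = 11.0 Ω
Parallel: admittances add. Y = 1/R + 1/(jωL)
Y = (0.0284 − j0.0908) S
|Y| = 0.0951 S → |Z| = 1/|Y| = 10.5 Ω, ∠Z = −∠Y = 72.6°
cos φ = cos(72.6°) = 0.299

0.299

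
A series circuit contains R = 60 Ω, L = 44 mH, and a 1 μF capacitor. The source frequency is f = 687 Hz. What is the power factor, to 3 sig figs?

0.821

ω = 2πf = 4317 rad/s
X_L = ωL = 190 Ω
X_C = 1/(ωC) = 232 Ω
Net reactance X = X_L − X_C = -41.7 Ω
Z = 60.0 − j41.7 Ω
|Z| = √(60.0² + 41.7²) = 73.1 Ω
∠Z = arctan(-41.7/60.0) = -34.8°
cos φ = cos(-34.8°) = 0.821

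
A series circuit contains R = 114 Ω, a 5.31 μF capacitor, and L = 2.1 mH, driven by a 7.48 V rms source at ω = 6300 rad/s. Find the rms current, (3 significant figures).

64.9 mA

X_L = ωL = 13.2 Ω
X_C = 1/(ωC) = 29.9 Ω
Net reactance X = X_L − X_C = -16.7 Ω
Z = 114 − j16.7 Ω
|Z| = √(114² + 16.7²) = 115 Ω
I = V/|Z| = 7.48/115 = 64.9 mA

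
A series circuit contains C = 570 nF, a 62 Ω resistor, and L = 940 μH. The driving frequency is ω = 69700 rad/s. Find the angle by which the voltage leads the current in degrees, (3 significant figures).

X_L = ωL = 65.5 Ω
X_C = 1/(ωC) = 25.2 Ω
Net reactance X = X_L − X_C = 40.3 Ω
Z = 62.0 + j40.3 Ω
|Z| = √(62.0² + 40.3²) = 74.0 Ω
∠Z = arctan(40.3/62.0) = 33.1°

33.1°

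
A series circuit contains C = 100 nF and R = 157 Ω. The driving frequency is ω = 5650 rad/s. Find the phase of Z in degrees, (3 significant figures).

-84.9°

X_C = 1/(ωC) = 1770 Ω
Z = 157 − j1770 Ω
|Z| = √(157² + 1770²) = 1780 Ω
∠Z = arctan(-1770/157) = -84.9°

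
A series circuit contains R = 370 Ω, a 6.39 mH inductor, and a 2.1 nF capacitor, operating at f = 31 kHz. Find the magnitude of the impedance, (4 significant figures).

ω = 2πf = 194800 rad/s
X_L = ωL = 1245 Ω
X_C = 1/(ωC) = 2445 Ω
Net reactance X = X_L − X_C = -1200 Ω
Z = 370.0 − j1200 Ω
|Z| = √(370.0² + 1200²) = 1256 Ω

1256 Ω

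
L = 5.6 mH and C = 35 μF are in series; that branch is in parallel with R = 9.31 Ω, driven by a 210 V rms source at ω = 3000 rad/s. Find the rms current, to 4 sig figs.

36.63 A

X_L = ωL = 16.80 Ω
X_C = 1/(ωC) = 9.524 Ω
Branch 1: Z₁ = R = 9.310 Ω
Branch 2 (series LC): Z₂ = j(X_L − X_C) = j7.276 Ω
Parallel: Z = Z₁Z₂/(Z₁+Z₂), |Z| = 5.733 Ω, ∠Z = 51.99°
I = V/|Z| = 210/5.733 = 36.63 A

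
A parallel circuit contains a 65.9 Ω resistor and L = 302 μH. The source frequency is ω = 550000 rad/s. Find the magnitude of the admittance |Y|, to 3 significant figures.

X_L = ωL = 166 Ω
Parallel: admittances add. Y = 1/R + 1/(jωL)
Y = (0.0152 − j0.00602) S
|Y| = 0.0163 S → |Z| = 1/|Y| = 61.3 Ω, ∠Z = −∠Y = 21.6°

16.3 mS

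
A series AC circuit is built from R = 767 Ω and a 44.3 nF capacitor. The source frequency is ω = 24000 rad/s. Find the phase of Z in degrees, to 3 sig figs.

-50.8°

X_C = 1/(ωC) = 941 Ω
Z = 767 − j941 Ω
|Z| = √(767² + 941²) = 1210 Ω
∠Z = arctan(-941/767) = -50.8°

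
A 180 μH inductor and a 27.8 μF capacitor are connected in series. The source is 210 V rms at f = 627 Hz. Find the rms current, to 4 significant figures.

ω = 2πf = 3940 rad/s
X_L = ωL = 0.7091 Ω
X_C = 1/(ωC) = 9.131 Ω
Net reactance X = X_L − X_C = -8.422 Ω
Z = − j8.422 Ω
|Z| = √(0² + 8.422²) = 8.422 Ω
I = V/|Z| = 210/8.422 = 24.94 A

24.94 A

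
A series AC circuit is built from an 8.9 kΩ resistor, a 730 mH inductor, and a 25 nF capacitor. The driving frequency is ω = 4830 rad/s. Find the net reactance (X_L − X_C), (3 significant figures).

X_L = ωL = 3530 Ω
X_C = 1/(ωC) = 8280 Ω
X = 3530 − 8280 = -4760 Ω

-4760 Ω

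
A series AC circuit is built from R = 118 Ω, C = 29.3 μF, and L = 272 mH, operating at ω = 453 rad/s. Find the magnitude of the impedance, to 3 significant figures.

127 Ω

X_L = ωL = 123 Ω
X_C = 1/(ωC) = 75.3 Ω
Net reactance X = X_L − X_C = 47.9 Ω
Z = 118 + j47.9 Ω
|Z| = √(118² + 47.9²) = 127 Ω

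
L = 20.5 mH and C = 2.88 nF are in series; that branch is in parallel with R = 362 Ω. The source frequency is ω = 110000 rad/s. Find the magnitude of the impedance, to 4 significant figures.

X_L = ωL = 2255 Ω
X_C = 1/(ωC) = 3157 Ω
Branch 1: Z₁ = R = 362.0 Ω
Branch 2 (series LC): Z₂ = j(X_L − X_C) = −j901.6 Ω
Parallel: Z = Z₁Z₂/(Z₁+Z₂), |Z| = 335.9 Ω, ∠Z = -21.88°

335.9 Ω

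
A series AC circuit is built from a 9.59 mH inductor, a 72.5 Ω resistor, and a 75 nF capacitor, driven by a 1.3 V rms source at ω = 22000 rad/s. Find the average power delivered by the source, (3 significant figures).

759 μW

X_L = ωL = 211 Ω
X_C = 1/(ωC) = 606 Ω
Net reactance X = X_L − X_C = -395 Ω
Z = 72.5 − j395 Ω
|Z| = √(72.5² + 395²) = 402 Ω
∠Z = arctan(-395/72.5) = -79.6°
I = V/|Z| = 3.24 mA
P = VI cos φ = 1.3 × 0.00324 × cos(-79.6°) = 759 μW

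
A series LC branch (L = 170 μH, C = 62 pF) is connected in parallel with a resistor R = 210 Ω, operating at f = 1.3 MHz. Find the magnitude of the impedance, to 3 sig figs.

ω = 2πf = 8.168e+06 rad/s
X_L = ωL = 1390 Ω
X_C = 1/(ωC) = 1970 Ω
Branch 1: Z₁ = R = 210 Ω
Branch 2 (series LC): Z₂ = j(X_L − X_C) = −j586 Ω
Parallel: Z = Z₁Z₂/(Z₁+Z₂), |Z| = 198 Ω, ∠Z = -19.7°

198 Ω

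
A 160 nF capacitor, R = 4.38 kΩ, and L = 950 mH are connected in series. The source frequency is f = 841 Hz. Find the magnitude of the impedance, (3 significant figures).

5820 Ω

ω = 2πf = 5284 rad/s
X_L = ωL = 5020 Ω
X_C = 1/(ωC) = 1180 Ω
Net reactance X = X_L − X_C = 3840 Ω
Z = 4380 + j3840 Ω
|Z| = √(4380² + 3840²) = 5820 Ω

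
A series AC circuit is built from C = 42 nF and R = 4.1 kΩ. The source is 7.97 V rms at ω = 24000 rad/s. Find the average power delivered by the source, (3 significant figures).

X_C = 1/(ωC) = 992 Ω
Z = 4100 − j992 Ω
|Z| = √(4100² + 992²) = 4220 Ω
∠Z = arctan(-992/4100) = -13.6°
I = V/|Z| = 1.89 mA
P = VI cos φ = 7.97 × 0.00189 × cos(-13.6°) = 14.6 mW

14.6 mW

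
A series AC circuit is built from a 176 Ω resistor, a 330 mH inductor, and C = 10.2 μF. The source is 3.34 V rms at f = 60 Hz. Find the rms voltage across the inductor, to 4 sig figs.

1.870 V

ω = 2πf = 377.0 rad/s
X_L = ωL = 124.4 Ω
X_C = 1/(ωC) = 260.1 Ω
Net reactance X = X_L − X_C = -135.7 Ω
Z = 176.0 − j135.7 Ω
|Z| = √(176.0² + 135.7²) = 222.2 Ω
I = V/|Z| = 15.03 mA
V_L = I·|Z_L| = 0.01503 × 124.4 = 1.870 V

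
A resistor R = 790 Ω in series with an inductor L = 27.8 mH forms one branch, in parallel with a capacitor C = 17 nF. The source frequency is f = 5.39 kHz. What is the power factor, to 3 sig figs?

ω = 2πf = 33870 rad/s
X_L = ωL = 941 Ω
X_C = 1/(ωC) = 1740 Ω
Branch 1 (R+jX_L): Z₁ = 790 + j941 Ω, |Z₁| = 1230 Ω
Branch 2 (−jX_C): Z₂ = −j1740 Ω
Parallel: Z = Z₁Z₂/(Z₁+Z₂), |Z| = 1900 Ω, ∠Z = 5.20°
cos φ = cos(5.20°) = 0.996

0.996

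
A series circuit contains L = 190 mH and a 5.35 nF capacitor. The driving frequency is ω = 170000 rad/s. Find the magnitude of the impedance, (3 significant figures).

X_L = ωL = 32300 Ω
X_C = 1/(ωC) = 1100 Ω
Net reactance X = X_L − X_C = 31200 Ω
Z = j31200 Ω
|Z| = √(0² + 31200²) = 31200 Ω

31200 Ω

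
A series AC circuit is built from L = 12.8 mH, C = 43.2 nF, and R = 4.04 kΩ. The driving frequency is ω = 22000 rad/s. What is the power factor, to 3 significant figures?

0.982

X_L = ωL = 282 Ω
X_C = 1/(ωC) = 1050 Ω
Net reactance X = X_L − X_C = -771 Ω
Z = 4040 − j771 Ω
|Z| = √(4040² + 771²) = 4110 Ω
∠Z = arctan(-771/4040) = -10.8°
cos φ = cos(-10.8°) = 0.982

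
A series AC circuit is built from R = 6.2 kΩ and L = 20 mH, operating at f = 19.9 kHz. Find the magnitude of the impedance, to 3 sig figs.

6690 Ω

ω = 2πf = 125000 rad/s
X_L = ωL = 2500 Ω
Z = 6200 + j2500 Ω
|Z| = √(6200² + 2500²) = 6690 Ω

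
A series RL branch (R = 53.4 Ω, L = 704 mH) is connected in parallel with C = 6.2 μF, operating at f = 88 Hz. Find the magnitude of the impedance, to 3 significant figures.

ω = 2πf = 552.9 rad/s
X_L = ωL = 389 Ω
X_C = 1/(ωC) = 292 Ω
Branch 1 (R+jX_L): Z₁ = 53.4 + j389 Ω, |Z₁| = 393 Ω
Branch 2 (−jX_C): Z₂ = −j292 Ω
Parallel: Z = Z₁Z₂/(Z₁+Z₂), |Z| = 1030 Ω, ∠Z = -69.1°

1030 Ω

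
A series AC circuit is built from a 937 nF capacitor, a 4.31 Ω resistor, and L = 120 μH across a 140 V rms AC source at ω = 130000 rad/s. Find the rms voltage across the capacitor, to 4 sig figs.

134.3 V

X_L = ωL = 15.60 Ω
X_C = 1/(ωC) = 8.210 Ω
Net reactance X = X_L − X_C = 7.390 Ω
Z = 4.310 + j7.390 Ω
|Z| = √(4.310² + 7.390²) = 8.555 Ω
I = V/|Z| = 16.36 A
V_C = I·|Z_C| = 16.36 × 8.210 = 134.3 V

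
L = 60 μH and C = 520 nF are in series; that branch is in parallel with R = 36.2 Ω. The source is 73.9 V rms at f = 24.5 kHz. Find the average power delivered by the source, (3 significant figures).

151 W

ω = 2πf = 153900 rad/s
X_L = ωL = 9.24 Ω
X_C = 1/(ωC) = 12.5 Ω
Branch 1: Z₁ = R = 36.2 Ω
Branch 2 (series LC): Z₂ = j(X_L − X_C) = −j3.26 Ω
Parallel: Z = Z₁Z₂/(Z₁+Z₂), |Z| = 3.24 Ω, ∠Z = -84.9°
I = V/|Z| = 22.8 A
P = VI cos φ = 73.9 × 22.8 × cos(-84.9°) = 151 W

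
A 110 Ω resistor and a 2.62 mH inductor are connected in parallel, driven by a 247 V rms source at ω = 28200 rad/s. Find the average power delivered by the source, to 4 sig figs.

X_L = ωL = 73.88 Ω
Parallel: admittances add. Y = 1/R + 1/(jωL)
Y = (0.009091 − j0.01353) S
|Y| = 0.01630 S → |Z| = 1/|Y| = 61.33 Ω, ∠Z = −∠Y = 56.11°
I = V/|Z| = 4.027 A
P = VI cos φ = 247 × 4.027 × cos(56.11°) = 554.6 W

554.6 W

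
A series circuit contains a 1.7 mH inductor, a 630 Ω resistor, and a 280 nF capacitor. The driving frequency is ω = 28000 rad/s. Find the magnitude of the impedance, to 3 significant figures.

X_L = ωL = 47.6 Ω
X_C = 1/(ωC) = 128 Ω
Net reactance X = X_L − X_C = -80.0 Ω
Z = 630 − j80.0 Ω
|Z| = √(630² + 80.0²) = 635 Ω

635 Ω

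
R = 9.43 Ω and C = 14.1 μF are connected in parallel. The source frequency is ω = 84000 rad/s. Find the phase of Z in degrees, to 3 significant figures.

X_C = 1/(ωC) = 0.844 Ω
Parallel: admittances add. Y = 1/R + jωC
Y = (0.106 + j1.18) S
|Y| = 1.19 S → |Z| = 1/|Y| = 0.841 Ω, ∠Z = −∠Y = -84.9°

-84.9°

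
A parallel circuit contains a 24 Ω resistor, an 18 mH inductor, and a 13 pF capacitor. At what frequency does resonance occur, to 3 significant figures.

329 kHz

ω₀ = 1/√(LC) = 1/√(0.018 × 1.3e-11) = 2.067e+06 rad/s
f₀ = ω₀/(2π) = 329 kHz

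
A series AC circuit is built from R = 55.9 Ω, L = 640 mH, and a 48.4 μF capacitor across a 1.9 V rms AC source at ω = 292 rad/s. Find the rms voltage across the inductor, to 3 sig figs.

2.76 V

X_L = ωL = 187 Ω
X_C = 1/(ωC) = 70.8 Ω
Net reactance X = X_L − X_C = 116 Ω
Z = 55.9 + j116 Ω
|Z| = √(55.9² + 116²) = 129 Ω
I = V/|Z| = 14.7 mA
V_L = I·|Z_L| = 0.0147 × 187 = 2.76 V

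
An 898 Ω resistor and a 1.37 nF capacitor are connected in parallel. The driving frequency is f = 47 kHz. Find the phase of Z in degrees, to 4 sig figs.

-19.97°

ω = 2πf = 295300 rad/s
X_C = 1/(ωC) = 2472 Ω
Parallel: admittances add. Y = 1/R + jωC
Y = (0.001114 + j0.0004046) S
|Y| = 0.001185 S → |Z| = 1/|Y| = 844.0 Ω, ∠Z = −∠Y = -19.97°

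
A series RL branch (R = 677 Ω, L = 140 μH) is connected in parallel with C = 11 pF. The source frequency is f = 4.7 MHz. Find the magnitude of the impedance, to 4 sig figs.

10280 Ω

ω = 2πf = 2.953e+07 rad/s
X_L = ωL = 4134 Ω
X_C = 1/(ωC) = 3078 Ω
Branch 1 (R+jX_L): Z₁ = 677.0 + j4134 Ω, |Z₁| = 4189 Ω
Branch 2 (−jX_C): Z₂ = −j3078 Ω
Parallel: Z = Z₁Z₂/(Z₁+Z₂), |Z| = 10280 Ω, ∠Z = -66.63°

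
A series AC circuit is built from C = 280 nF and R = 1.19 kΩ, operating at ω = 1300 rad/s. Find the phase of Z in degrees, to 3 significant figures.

X_C = 1/(ωC) = 2750 Ω
Z = 1190 − j2750 Ω
|Z| = √(1190² + 2750²) = 2990 Ω
∠Z = arctan(-2750/1190) = -66.6°

-66.6°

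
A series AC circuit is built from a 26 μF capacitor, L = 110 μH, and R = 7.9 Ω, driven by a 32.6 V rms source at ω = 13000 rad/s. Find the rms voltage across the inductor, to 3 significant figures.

X_L = ωL = 1.43 Ω
X_C = 1/(ωC) = 2.96 Ω
Net reactance X = X_L − X_C = -1.53 Ω
Z = 7.90 − j1.53 Ω
|Z| = √(7.90² + 1.53²) = 8.05 Ω
I = V/|Z| = 4.05 A
V_L = I·|Z_L| = 4.05 × 1.43 = 5.79 V

5.79 V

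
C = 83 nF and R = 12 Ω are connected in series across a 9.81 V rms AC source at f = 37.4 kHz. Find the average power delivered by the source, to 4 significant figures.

416.5 mW

ω = 2πf = 235000 rad/s
X_C = 1/(ωC) = 51.27 Ω
Z = 12.00 − j51.27 Ω
|Z| = √(12.00² + 51.27²) = 52.66 Ω
∠Z = arctan(-51.27/12.00) = -76.83°
I = V/|Z| = 186.3 mA
P = VI cos φ = 9.81 × 0.1863 × cos(-76.83°) = 416.5 mW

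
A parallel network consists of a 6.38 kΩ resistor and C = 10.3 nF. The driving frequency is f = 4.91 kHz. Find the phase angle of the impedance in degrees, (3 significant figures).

-63.7°

ω = 2πf = 30850 rad/s
X_C = 1/(ωC) = 3150 Ω
Parallel: admittances add. Y = 1/R + jωC
Y = (0.000157 + j0.000318) S
|Y| = 0.000354 S → |Z| = 1/|Y| = 2820 Ω, ∠Z = −∠Y = -63.7°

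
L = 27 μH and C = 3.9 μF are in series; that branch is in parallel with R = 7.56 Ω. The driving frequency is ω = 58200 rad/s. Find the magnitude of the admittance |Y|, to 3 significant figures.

377 mS

X_L = ωL = 1.57 Ω
X_C = 1/(ωC) = 4.41 Ω
Branch 1: Z₁ = R = 7.56 Ω
Branch 2 (series LC): Z₂ = j(X_L − X_C) = −j2.83 Ω
Parallel: Z = Z₁Z₂/(Z₁+Z₂), |Z| = 2.65 Ω, ∠Z = -69.4°
|Y| = 1/|Z| = 377 mS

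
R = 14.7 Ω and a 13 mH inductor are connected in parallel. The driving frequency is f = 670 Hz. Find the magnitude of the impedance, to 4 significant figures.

14.20 Ω

ω = 2πf = 4210 rad/s
X_L = ωL = 54.73 Ω
Parallel: admittances add. Y = 1/R + 1/(jωL)
Y = (0.06803 − j0.01827) S
|Y| = 0.07044 S → |Z| = 1/|Y| = 14.20 Ω, ∠Z = −∠Y = 15.04°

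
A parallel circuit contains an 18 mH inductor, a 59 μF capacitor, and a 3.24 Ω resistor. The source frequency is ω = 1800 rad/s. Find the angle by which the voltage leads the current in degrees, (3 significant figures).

X_L = ωL = 32.4 Ω
X_C = 1/(ωC) = 9.42 Ω
Parallel: admittances add. Y = 1/R + 1/(jωL) + jωC
Y = (0.309 + j0.0753) S
|Y| = 0.318 S → |Z| = 1/|Y| = 3.15 Ω, ∠Z = −∠Y = -13.7°

-13.7°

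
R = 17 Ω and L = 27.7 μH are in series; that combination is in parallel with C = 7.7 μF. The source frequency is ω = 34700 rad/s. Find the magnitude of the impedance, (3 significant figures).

X_L = ωL = 0.961 Ω
X_C = 1/(ωC) = 3.74 Ω
Branch 1 (R+jX_L): Z₁ = 17.0 + j0.961 Ω, |Z₁| = 17.0 Ω
Branch 2 (−jX_C): Z₂ = −j3.74 Ω
Parallel: Z = Z₁Z₂/(Z₁+Z₂), |Z| = 3.70 Ω, ∠Z = -77.5°

3.70 Ω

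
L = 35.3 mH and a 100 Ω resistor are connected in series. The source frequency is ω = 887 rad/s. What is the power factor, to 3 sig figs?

0.954

X_L = ωL = 31.3 Ω
Z = 100 + j31.3 Ω
|Z| = √(100² + 31.3²) = 105 Ω
∠Z = arctan(31.3/100) = 17.4°
cos φ = cos(17.4°) = 0.954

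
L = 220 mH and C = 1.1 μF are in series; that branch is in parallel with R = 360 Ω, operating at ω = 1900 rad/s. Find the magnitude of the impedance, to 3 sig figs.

59.6 Ω

X_L = ωL = 418 Ω
X_C = 1/(ωC) = 478 Ω
Branch 1: Z₁ = R = 360 Ω
Branch 2 (series LC): Z₂ = j(X_L − X_C) = −j60.5 Ω
Parallel: Z = Z₁Z₂/(Z₁+Z₂), |Z| = 59.6 Ω, ∠Z = -80.5°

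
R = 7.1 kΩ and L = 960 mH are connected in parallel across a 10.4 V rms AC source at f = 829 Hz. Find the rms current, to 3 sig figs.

ω = 2πf = 5209 rad/s
X_L = ωL = 5000 Ω
Parallel: admittances add. Y = 1/R + 1/(jωL)
Y = (0.000141 − j0.000200) S
|Y| = 0.000245 S → |Z| = 1/|Y| = 4090 Ω, ∠Z = −∠Y = 54.8°
I = V/|Z| = 10.4/4090 = 2.54 mA

2.54 mA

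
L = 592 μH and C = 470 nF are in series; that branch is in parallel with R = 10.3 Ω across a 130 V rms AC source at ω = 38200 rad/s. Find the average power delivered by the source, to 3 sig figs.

X_L = ωL = 22.6 Ω
X_C = 1/(ωC) = 55.7 Ω
Branch 1: Z₁ = R = 10.3 Ω
Branch 2 (series LC): Z₂ = j(X_L − X_C) = −j33.1 Ω
Parallel: Z = Z₁Z₂/(Z₁+Z₂), |Z| = 9.83 Ω, ∠Z = -17.3°
I = V/|Z| = 13.2 A
P = VI cos φ = 130 × 13.2 × cos(-17.3°) = 1.64 kW

1.64 kW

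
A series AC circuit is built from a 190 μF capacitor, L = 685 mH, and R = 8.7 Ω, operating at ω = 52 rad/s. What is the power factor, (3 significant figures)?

X_L = ωL = 35.6 Ω
X_C = 1/(ωC) = 101 Ω
Net reactance X = X_L − X_C = -65.6 Ω
Z = 8.70 − j65.6 Ω
|Z| = √(8.70² + 65.6²) = 66.2 Ω
∠Z = arctan(-65.6/8.70) = -82.4°
cos φ = cos(-82.4°) = 0.131

0.131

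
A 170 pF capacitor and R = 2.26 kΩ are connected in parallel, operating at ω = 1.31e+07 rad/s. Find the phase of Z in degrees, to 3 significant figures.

X_C = 1/(ωC) = 449 Ω
Parallel: admittances add. Y = 1/R + jωC
Y = (0.000442 + j0.00223) S
|Y| = 0.00227 S → |Z| = 1/|Y| = 440 Ω, ∠Z = −∠Y = -78.8°

-78.8°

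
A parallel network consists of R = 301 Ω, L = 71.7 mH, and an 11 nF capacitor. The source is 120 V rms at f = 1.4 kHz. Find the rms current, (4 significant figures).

436.9 mA

ω = 2πf = 8796 rad/s
X_L = ωL = 630.7 Ω
X_C = 1/(ωC) = 10330 Ω
Parallel: admittances add. Y = 1/R + 1/(jωL) + jωC
Y = (0.003322 − j0.001489) S
|Y| = 0.003641 S → |Z| = 1/|Y| = 274.7 Ω, ∠Z = −∠Y = 24.14°
I = V/|Z| = 120/274.7 = 436.9 mA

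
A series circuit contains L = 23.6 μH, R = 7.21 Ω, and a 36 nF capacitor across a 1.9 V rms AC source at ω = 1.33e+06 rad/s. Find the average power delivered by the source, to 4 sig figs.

X_L = ωL = 31.39 Ω
X_C = 1/(ωC) = 20.89 Ω
Net reactance X = X_L − X_C = 10.50 Ω
Z = 7.210 + j10.50 Ω
|Z| = √(7.210² + 10.50²) = 12.74 Ω
∠Z = arctan(10.50/7.210) = 55.53°
I = V/|Z| = 149.1 mA
P = VI cos φ = 1.9 × 0.1491 × cos(55.53°) = 160.4 mW

160.4 mW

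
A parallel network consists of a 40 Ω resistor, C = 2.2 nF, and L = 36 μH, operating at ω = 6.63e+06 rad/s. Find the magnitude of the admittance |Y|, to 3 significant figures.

27.1 mS

X_L = ωL = 239 Ω
X_C = 1/(ωC) = 68.6 Ω
Parallel: admittances add. Y = 1/R + 1/(jωL) + jωC
Y = (0.0250 + j0.0104) S
|Y| = 0.0271 S → |Z| = 1/|Y| = 36.9 Ω, ∠Z = −∠Y = -22.6°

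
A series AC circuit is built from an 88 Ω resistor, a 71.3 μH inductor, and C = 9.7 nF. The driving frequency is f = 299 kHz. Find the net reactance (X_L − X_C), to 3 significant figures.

ω = 2πf = 1.879e+06 rad/s
X_L = ωL = 134 Ω
X_C = 1/(ωC) = 54.9 Ω
X = 134 − 54.9 = 79.1 Ω

79.1 Ω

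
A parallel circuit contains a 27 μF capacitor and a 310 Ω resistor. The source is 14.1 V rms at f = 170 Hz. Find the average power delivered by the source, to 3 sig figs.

641 mW

ω = 2πf = 1068 rad/s
X_C = 1/(ωC) = 34.7 Ω
Parallel: admittances add. Y = 1/R + jωC
Y = (0.00323 + j0.0288) S
|Y| = 0.0290 S → |Z| = 1/|Y| = 34.5 Ω, ∠Z = −∠Y = -83.6°
I = V/|Z| = 409 mA
P = VI cos φ = 14.1 × 0.409 × cos(-83.6°) = 641 mW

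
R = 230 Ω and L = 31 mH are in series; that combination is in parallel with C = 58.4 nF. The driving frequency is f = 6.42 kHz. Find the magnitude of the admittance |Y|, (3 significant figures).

ω = 2πf = 40340 rad/s
X_L = ωL = 1250 Ω
X_C = 1/(ωC) = 424 Ω
Branch 1 (R+jX_L): Z₁ = 230 + j1250 Ω, |Z₁| = 1270 Ω
Branch 2 (−jX_C): Z₂ = −j424 Ω
Parallel: Z = Z₁Z₂/(Z₁+Z₂), |Z| = 629 Ω, ∠Z = -84.9°
|Y| = 1/|Z| = 1.59 mS

1.59 mS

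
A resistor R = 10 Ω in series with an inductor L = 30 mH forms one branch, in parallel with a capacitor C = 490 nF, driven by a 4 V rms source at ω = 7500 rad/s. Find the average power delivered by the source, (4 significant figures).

3.154 mW

X_L = ωL = 225.0 Ω
X_C = 1/(ωC) = 272.1 Ω
Branch 1 (R+jX_L): Z₁ = 10.00 + j225.0 Ω, |Z₁| = 225.2 Ω
Branch 2 (−jX_C): Z₂ = −j272.1 Ω
Parallel: Z = Z₁Z₂/(Z₁+Z₂), |Z| = 1273 Ω, ∠Z = 75.47°
I = V/|Z| = 3.143 mA
P = VI cos φ = 4 × 0.003143 × cos(75.47°) = 3.154 mW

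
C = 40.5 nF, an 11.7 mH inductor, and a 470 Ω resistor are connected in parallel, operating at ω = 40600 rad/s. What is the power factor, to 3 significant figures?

X_L = ωL = 475 Ω
X_C = 1/(ωC) = 608 Ω
Parallel: admittances add. Y = 1/R + 1/(jωL) + jωC
Y = (0.00213 − j0.000461) S
|Y| = 0.00218 S → |Z| = 1/|Y| = 459 Ω, ∠Z = −∠Y = 12.2°
cos φ = cos(12.2°) = 0.977

0.977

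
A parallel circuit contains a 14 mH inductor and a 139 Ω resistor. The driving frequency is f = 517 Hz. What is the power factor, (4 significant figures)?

ω = 2πf = 3248 rad/s
X_L = ωL = 45.48 Ω
Parallel: admittances add. Y = 1/R + 1/(jωL)
Y = (0.007194 − j0.02199) S
|Y| = 0.02314 S → |Z| = 1/|Y| = 43.22 Ω, ∠Z = −∠Y = 71.88°
cos φ = cos(71.88°) = 0.3110

0.3110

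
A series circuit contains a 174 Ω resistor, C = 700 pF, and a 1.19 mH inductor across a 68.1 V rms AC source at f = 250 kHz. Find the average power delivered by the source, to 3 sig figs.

848 mW

ω = 2πf = 1.571e+06 rad/s
X_L = ωL = 1870 Ω
X_C = 1/(ωC) = 909 Ω
Net reactance X = X_L − X_C = 960 Ω
Z = 174 + j960 Ω
|Z| = √(174² + 960²) = 975 Ω
∠Z = arctan(960/174) = 79.7°
I = V/|Z| = 69.8 mA
P = VI cos φ = 68.1 × 0.0698 × cos(79.7°) = 848 mW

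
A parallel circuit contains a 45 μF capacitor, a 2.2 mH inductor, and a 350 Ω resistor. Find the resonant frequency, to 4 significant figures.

505.8 Hz

ω₀ = 1/√(LC) = 1/√(0.0022 × 4.5e-05) = 3178 rad/s
f₀ = ω₀/(2π) = 505.8 Hz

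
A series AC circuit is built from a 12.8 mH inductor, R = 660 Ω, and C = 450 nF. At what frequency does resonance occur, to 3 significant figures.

ω₀ = 1/√(LC) = 1/√(0.0128 × 4.5e-07) = 13180 rad/s
f₀ = ω₀/(2π) = 2.10 kHz

2.10 kHz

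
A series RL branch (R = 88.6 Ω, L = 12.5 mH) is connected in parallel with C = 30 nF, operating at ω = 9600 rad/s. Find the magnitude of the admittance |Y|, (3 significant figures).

6.47 mS

X_L = ωL = 120 Ω
X_C = 1/(ωC) = 3470 Ω
Branch 1 (R+jX_L): Z₁ = 88.6 + j120 Ω, |Z₁| = 149 Ω
Branch 2 (−jX_C): Z₂ = −j3470 Ω
Parallel: Z = Z₁Z₂/(Z₁+Z₂), |Z| = 154 Ω, ∠Z = 52.0°
|Y| = 1/|Z| = 6.47 mS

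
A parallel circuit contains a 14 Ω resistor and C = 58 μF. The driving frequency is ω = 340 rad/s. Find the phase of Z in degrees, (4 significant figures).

X_C = 1/(ωC) = 50.71 Ω
Parallel: admittances add. Y = 1/R + jωC
Y = (0.07143 + j0.01972) S
|Y| = 0.07410 S → |Z| = 1/|Y| = 13.50 Ω, ∠Z = −∠Y = -15.43°

-15.43°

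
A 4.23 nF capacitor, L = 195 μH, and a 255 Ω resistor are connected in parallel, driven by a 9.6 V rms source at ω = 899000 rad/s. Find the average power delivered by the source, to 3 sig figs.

X_L = ωL = 175 Ω
X_C = 1/(ωC) = 263 Ω
Parallel: admittances add. Y = 1/R + 1/(jωL) + jωC
Y = (0.00392 − j0.00190) S
|Y| = 0.00436 S → |Z| = 1/|Y| = 229 Ω, ∠Z = −∠Y = 25.9°
I = V/|Z| = 41.8 mA
P = VI cos φ = 9.6 × 0.0418 × cos(25.9°) = 361 mW

361 mW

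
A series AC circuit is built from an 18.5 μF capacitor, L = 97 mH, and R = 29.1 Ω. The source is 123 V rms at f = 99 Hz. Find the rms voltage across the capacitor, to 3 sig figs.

271 V

ω = 2πf = 622.0 rad/s
X_L = ωL = 60.3 Ω
X_C = 1/(ωC) = 86.9 Ω
Net reactance X = X_L − X_C = -26.6 Ω
Z = 29.1 − j26.6 Ω
|Z| = √(29.1² + 26.6²) = 39.4 Ω
I = V/|Z| = 3.12 A
V_C = I·|Z_C| = 3.12 × 86.9 = 271 V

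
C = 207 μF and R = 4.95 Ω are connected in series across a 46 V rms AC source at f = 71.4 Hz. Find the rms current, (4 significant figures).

ω = 2πf = 448.6 rad/s
X_C = 1/(ωC) = 10.77 Ω
Z = 4.950 − j10.77 Ω
|Z| = √(4.950² + 10.77²) = 11.85 Ω
I = V/|Z| = 46/11.85 = 3.881 A

3.881 A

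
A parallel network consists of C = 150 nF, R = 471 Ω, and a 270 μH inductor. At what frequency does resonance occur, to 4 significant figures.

ω₀ = 1/√(LC) = 1/√(0.00027 × 1.5e-07) = 157100 rad/s
f₀ = ω₀/(2π) = 25.01 kHz

25.01 kHz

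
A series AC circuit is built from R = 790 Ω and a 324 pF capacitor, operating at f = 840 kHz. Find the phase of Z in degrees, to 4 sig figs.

-36.51°

ω = 2πf = 5.278e+06 rad/s
X_C = 1/(ωC) = 584.8 Ω
Z = 790.0 − j584.8 Ω
|Z| = √(790.0² + 584.8²) = 982.9 Ω
∠Z = arctan(-584.8/790.0) = -36.51°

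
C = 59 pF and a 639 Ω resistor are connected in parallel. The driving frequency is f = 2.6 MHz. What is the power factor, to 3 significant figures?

ω = 2πf = 1.634e+07 rad/s
X_C = 1/(ωC) = 1040 Ω
Parallel: admittances add. Y = 1/R + jωC
Y = (0.00156 + j0.000964) S
|Y| = 0.00184 S → |Z| = 1/|Y| = 544 Ω, ∠Z = −∠Y = -31.6°
cos φ = cos(-31.6°) = 0.851

0.851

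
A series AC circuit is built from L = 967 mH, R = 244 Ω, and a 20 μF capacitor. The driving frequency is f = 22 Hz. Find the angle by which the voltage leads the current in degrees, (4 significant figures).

ω = 2πf = 138.2 rad/s
X_L = ωL = 133.7 Ω
X_C = 1/(ωC) = 361.7 Ω
Net reactance X = X_L − X_C = -228.0 Ω
Z = 244.0 − j228.0 Ω
|Z| = √(244.0² + 228.0²) = 334.0 Ω
∠Z = arctan(-228.0/244.0) = -43.06°

-43.06°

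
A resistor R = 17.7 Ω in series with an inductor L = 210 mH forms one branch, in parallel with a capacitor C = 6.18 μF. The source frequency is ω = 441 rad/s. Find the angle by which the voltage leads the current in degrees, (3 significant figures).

75.5°

X_L = ωL = 92.6 Ω
X_C = 1/(ωC) = 367 Ω
Branch 1 (R+jX_L): Z₁ = 17.7 + j92.6 Ω, |Z₁| = 94.3 Ω
Branch 2 (−jX_C): Z₂ = −j367 Ω
Parallel: Z = Z₁Z₂/(Z₁+Z₂), |Z| = 126 Ω, ∠Z = 75.5°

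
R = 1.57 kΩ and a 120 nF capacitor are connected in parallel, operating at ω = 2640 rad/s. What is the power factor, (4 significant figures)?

X_C = 1/(ωC) = 3157 Ω
Parallel: admittances add. Y = 1/R + jωC
Y = (0.0006369 + j0.0003168) S
|Y| = 0.0007114 S → |Z| = 1/|Y| = 1406 Ω, ∠Z = −∠Y = -26.44°
cos φ = cos(-26.44°) = 0.8954

0.8954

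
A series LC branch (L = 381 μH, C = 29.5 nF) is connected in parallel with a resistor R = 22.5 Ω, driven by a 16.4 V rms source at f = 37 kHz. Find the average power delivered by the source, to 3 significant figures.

ω = 2πf = 232500 rad/s
X_L = ωL = 88.6 Ω
X_C = 1/(ωC) = 146 Ω
Branch 1: Z₁ = R = 22.5 Ω
Branch 2 (series LC): Z₂ = j(X_L − X_C) = −j57.2 Ω
Parallel: Z = Z₁Z₂/(Z₁+Z₂), |Z| = 20.9 Ω, ∠Z = -21.5°
I = V/|Z| = 783 mA
P = VI cos φ = 16.4 × 0.783 × cos(-21.5°) = 12.0 W

12.0 W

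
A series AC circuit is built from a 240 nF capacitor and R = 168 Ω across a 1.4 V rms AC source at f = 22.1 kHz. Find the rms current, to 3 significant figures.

8.20 mA

ω = 2πf = 138900 rad/s
X_C = 1/(ωC) = 30.0 Ω
Z = 168 − j30.0 Ω
|Z| = √(168² + 30.0²) = 171 Ω
I = V/|Z| = 1.4/171 = 8.20 mA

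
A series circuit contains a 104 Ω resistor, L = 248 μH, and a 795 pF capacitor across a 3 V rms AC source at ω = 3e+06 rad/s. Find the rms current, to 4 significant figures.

X_L = ωL = 744.0 Ω
X_C = 1/(ωC) = 419.3 Ω
Net reactance X = X_L − X_C = 324.7 Ω
Z = 104.0 + j324.7 Ω
|Z| = √(104.0² + 324.7²) = 341.0 Ω
I = V/|Z| = 3/341.0 = 8.799 mA

8.799 mA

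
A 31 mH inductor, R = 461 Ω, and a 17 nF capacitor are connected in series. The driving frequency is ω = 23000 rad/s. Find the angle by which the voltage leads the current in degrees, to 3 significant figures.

-76.0°

X_L = ωL = 713 Ω
X_C = 1/(ωC) = 2560 Ω
Net reactance X = X_L − X_C = -1840 Ω
Z = 461 − j1840 Ω
|Z| = √(461² + 1840²) = 1900 Ω
∠Z = arctan(-1840/461) = -76.0°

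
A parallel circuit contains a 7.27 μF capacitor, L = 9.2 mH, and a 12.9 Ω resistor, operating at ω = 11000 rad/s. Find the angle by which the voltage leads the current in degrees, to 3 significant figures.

X_L = ωL = 101 Ω
X_C = 1/(ωC) = 12.5 Ω
Parallel: admittances add. Y = 1/R + 1/(jωL) + jωC
Y = (0.0775 + j0.0701) S
|Y| = 0.105 S → |Z| = 1/|Y| = 9.57 Ω, ∠Z = −∠Y = -42.1°

-42.1°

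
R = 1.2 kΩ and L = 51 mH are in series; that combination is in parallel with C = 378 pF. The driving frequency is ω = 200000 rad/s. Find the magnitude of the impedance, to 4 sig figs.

41710 Ω

X_L = ωL = 10200 Ω
X_C = 1/(ωC) = 13230 Ω
Branch 1 (R+jX_L): Z₁ = 1200 + j10200 Ω, |Z₁| = 10270 Ω
Branch 2 (−jX_C): Z₂ = −j13230 Ω
Parallel: Z = Z₁Z₂/(Z₁+Z₂), |Z| = 41710 Ω, ∠Z = 61.67°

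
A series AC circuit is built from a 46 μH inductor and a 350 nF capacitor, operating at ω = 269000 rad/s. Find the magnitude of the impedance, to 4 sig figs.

X_L = ωL = 12.37 Ω
X_C = 1/(ωC) = 10.62 Ω
Net reactance X = X_L − X_C = 1.753 Ω
Z = j1.753 Ω
|Z| = √(0² + 1.753²) = 1.753 Ω

1.753 Ω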